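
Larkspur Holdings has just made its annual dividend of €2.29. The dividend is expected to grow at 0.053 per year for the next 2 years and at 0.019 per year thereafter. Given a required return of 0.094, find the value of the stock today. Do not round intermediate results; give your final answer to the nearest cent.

D_1 = 2.41137
D_2 = 2.53917
Terminal value at year 2: TV = D_2×(1+g_2)/(r−g_2) = 2.58742/0.075 = 34.49889
P_0 = D_1/(1+r)^1 + D_2/(1+r)^2 + TV/(1+r)^2
    = 2.20418 + 2.12157 + 28.82508 = 33.15083

€33.15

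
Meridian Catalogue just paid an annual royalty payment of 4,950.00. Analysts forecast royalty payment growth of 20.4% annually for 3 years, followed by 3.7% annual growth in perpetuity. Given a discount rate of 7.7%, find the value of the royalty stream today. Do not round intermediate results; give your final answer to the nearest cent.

197925.77

D_1 = 5959.80000
D_2 = 7175.59920
D_3 = 8639.42144
Terminal value at year 3: TV = D_3×(1+g_2)/(r−g_2) = 8959.08003/0.04 = 223977.00075
P_0 = D_1/(1+r)^1 + D_2/(1+r)^2 + D_3/(1+r)^3 + TV/(1+r)^3
    = 5533.70474 + 6186.24002 + 6915.72236 + 179290.10224 = 197925.76935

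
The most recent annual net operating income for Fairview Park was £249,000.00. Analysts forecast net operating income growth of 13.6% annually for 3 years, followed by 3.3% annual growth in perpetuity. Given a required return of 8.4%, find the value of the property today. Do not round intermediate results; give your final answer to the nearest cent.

£6625645.39

D_1 = 282864.00000
D_2 = 321333.50400
D_3 = 365034.86054
Terminal value at year 3: TV = D_3×(1+g_2)/(r−g_2) = 377081.01094/0.051 = 7393745.31259
P_0 = D_1/(1+r)^1 + D_2/(1+r)^2 + D_3/(1+r)^3 + TV/(1+r)^3
    = 260944.64945 + 273462.28946 + 286580.40666 + 5804658.04085 = 6625645.38641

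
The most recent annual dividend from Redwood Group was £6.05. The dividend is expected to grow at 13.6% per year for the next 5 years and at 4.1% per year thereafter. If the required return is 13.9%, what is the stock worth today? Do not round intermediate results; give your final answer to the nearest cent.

D_1 = 6.87280
D_2 = 7.80750
D_3 = 8.86932
D_4 = 10.07555
D_5 = 11.44582
Terminal value at year 5: TV = D_5×(1+g_2)/(r−g_2) = 11.91510/0.098 = 121.58267
P_0 = D_1/(1+r)^1 + D_2/(1+r)^2 + D_3/(1+r)^3 + D_4/(1+r)^4 + D_5/(1+r)^5 + TV/(1+r)^5
    = 6.03406 + 6.01817 + 6.00232 + 5.98651 + 5.97074 + 63.42392 = 93.43573

£93.44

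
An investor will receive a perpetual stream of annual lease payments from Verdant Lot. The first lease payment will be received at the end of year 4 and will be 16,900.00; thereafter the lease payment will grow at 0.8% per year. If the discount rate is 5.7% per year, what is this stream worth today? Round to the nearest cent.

292055.68

Value at end of year 3: C₁ / (r − g) = 16,900.00 / (0.057 − 0.008) = 344,897.9592
Discount to today: PV = 344,897.9592 / (1 + 0.057)^3 = 344,897.9592 / 1.180932 = 292,055.68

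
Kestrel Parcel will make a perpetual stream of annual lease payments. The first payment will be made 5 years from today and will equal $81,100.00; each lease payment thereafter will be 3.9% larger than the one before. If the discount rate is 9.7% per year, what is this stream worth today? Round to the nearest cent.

$965531.29

Value at end of year 4: C₁ / (r − g) = $81,100.00 / (0.097 − 0.039) = $1,398,275.8621
Discount to today: PV = $1,398,275.8621 / (1 + 0.097)^4 = $1,398,275.8621 / 1.448193 = $965,531.29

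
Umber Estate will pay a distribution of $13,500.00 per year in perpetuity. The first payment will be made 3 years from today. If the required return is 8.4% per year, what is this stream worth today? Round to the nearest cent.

$136771.60

Value at end of year 2: C / r = $13,500.00 / 0.084 = $160,714.2857
Discount to today: PV = $160,714.2857 / (1 + 0.084)^2 = $160,714.2857 / 1.175056 = $136,771.60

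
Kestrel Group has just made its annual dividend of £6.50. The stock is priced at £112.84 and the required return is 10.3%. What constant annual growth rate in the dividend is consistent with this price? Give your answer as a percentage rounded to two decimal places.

4.29%

P = D₀(1+g)/(r−g) ⇒ P(r−g) = D₀(1+g) ⇒ g(P+D₀) = P·r − D₀
g = (P·r − D₀)/(P + D₀) = (£112.84×0.103 − £6.50) / (£112.84 + £6.50) = 0.042924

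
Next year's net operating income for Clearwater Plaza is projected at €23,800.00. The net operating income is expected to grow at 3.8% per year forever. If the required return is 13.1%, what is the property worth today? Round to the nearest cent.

Growing perpetuity: P = D₁ / (r − g) = €23,800.0000 / (0.131 − 0.038) = €255,913.98

€255913.98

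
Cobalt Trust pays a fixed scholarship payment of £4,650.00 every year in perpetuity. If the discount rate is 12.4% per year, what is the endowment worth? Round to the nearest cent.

£37500.00

Level perpetuity: PV = C / r = £4,650.00 / 0.124 = £37,500.00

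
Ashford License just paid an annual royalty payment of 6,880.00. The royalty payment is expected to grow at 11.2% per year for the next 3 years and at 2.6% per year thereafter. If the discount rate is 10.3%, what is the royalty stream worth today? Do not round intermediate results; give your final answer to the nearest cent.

114914.84

D_1 = 7650.56000
D_2 = 8507.42272
D_3 = 9460.25406
Terminal value at year 3: TV = D_3×(1+g_2)/(r−g_2) = 9706.22067/0.077 = 126054.81390
P_0 = D_1/(1+r)^1 + D_2/(1+r)^2 + D_3/(1+r)^3 + TV/(1+r)^3
    = 6936.13781 + 6992.73367 + 7049.79134 + 93936.18066 = 114914.84347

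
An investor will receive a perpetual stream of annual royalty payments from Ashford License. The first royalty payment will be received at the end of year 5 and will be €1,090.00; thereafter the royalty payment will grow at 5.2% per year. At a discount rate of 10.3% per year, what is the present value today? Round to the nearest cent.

Value at end of year 4: C₁ / (r − g) = €1,090.00 / (0.103 − 0.052) = €21,372.5490
Discount to today: PV = €21,372.5490 / (1 + 0.103)^4 = €21,372.5490 / 1.480137 = €14,439.57

€14439.57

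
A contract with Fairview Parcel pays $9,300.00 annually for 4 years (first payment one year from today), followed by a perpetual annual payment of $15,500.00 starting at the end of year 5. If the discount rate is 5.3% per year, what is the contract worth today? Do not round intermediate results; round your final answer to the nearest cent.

PV of 4-year annuity: $9,300.00 × [1 − (1+0.053)^−4] / 0.053 = 32748.82026
Perpetuity value at year 4: $15,500.00 / 0.053 = 292452.83019
PV of perpetuity: 292452.83019 / (1+0.053)^4 = 237871.46309
Total PV = 32748.82026 + 237871.46309 = 270620.28335

$270620.28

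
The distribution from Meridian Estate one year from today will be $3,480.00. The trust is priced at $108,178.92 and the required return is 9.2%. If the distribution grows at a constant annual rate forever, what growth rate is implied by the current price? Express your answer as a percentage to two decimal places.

5.98%

P = D₁/(r−g) ⇒ g = r − D₁/P = 0.092 − $3,480.00/$108,178.92 = 0.059831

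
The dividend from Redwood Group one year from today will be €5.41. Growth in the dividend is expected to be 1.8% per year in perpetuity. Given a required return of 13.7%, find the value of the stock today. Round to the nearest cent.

Growing perpetuity: P = D₁ / (r − g) = €5.4100 / (0.137 − 0.018) = €45.46

€45.46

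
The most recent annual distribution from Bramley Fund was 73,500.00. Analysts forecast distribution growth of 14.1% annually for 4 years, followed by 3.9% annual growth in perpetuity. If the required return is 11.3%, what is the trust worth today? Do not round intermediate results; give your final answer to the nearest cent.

1452773.26

D_1 = 83863.50000
D_2 = 95688.25350
D_3 = 109180.29724
D_4 = 124574.71915
Terminal value at year 4: TV = D_4×(1+g_2)/(r−g_2) = 129433.13320/0.074 = 1749096.39462
P_0 = D_1/(1+r)^1 + D_2/(1+r)^2 + D_3/(1+r)^3 + D_4/(1+r)^4 + TV/(1+r)^4
    = 75349.05660 + 77244.63035 + 79187.89150 + 81180.03971 + 1139811.63862 = 1452773.25679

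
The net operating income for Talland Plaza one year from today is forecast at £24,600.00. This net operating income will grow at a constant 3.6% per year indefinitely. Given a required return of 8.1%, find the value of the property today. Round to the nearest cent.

£546666.67

Growing perpetuity: P = D₁ / (r − g) = £24,600.0000 / (0.081 − 0.036) = £546,666.67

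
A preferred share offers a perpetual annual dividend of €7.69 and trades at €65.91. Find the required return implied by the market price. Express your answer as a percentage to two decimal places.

P = C/r ⇒ r = C/P = €7.69/€65.91 = 0.116674

11.67%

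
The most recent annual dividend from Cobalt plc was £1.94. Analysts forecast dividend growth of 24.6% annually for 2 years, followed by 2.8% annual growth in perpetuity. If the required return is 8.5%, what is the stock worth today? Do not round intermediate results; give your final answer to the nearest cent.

£50.93

D_1 = 2.41724
D_2 = 3.01188
Terminal value at year 2: TV = D_2×(1+g_2)/(r−g_2) = 3.09621/0.057 = 54.31954
P_0 = D_1/(1+r)^1 + D_2/(1+r)^2 + TV/(1+r)^2
    = 2.22787 + 2.55846 + 46.14202 = 50.92835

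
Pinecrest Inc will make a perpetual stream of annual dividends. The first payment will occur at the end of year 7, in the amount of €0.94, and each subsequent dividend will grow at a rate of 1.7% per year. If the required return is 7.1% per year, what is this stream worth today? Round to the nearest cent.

€11.53

Value at end of year 6: C₁ / (r − g) = €0.94 / (0.071 − 0.017) = €17.4074
Discount to today: PV = €17.4074 / (1 + 0.071)^6 = €17.4074 / 1.509165 = €11.53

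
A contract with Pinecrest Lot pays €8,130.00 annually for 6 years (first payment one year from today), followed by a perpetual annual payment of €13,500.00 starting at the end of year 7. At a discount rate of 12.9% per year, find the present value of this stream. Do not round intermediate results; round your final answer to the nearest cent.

PV of 6-year annuity: €8,130.00 × [1 − (1+0.129)^−6] / 0.129 = 32590.78713
Perpetuity value at year 6: €13,500.00 / 0.129 = 104651.16279
PV of perpetuity: 104651.16279 / (1+0.129)^6 = 50533.61958
Total PV = 32590.78713 + 50533.61958 = 83124.40671

€83124.41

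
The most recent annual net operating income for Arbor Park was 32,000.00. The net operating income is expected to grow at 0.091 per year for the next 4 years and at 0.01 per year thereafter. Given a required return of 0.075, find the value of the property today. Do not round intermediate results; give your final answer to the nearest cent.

660335.03

D_1 = 34912.00000
D_2 = 38088.99200
D_3 = 41555.09027
D_4 = 45336.60349
Terminal value at year 4: TV = D_4×(1+g_2)/(r−g_2) = 45789.96952/0.065 = 704461.06956
P_0 = D_1/(1+r)^1 + D_2/(1+r)^2 + D_3/(1+r)^3 + D_4/(1+r)^4 + TV/(1+r)^4
    = 32476.27907 + 32959.64694 + 33450.20913 + 33948.07271 + 527500.82210 = 660335.02995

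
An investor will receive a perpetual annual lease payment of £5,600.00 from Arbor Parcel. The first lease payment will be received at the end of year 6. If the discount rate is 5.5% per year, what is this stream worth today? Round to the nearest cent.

Value at end of year 5: C / r = £5,600.00 / 0.055 = £101,818.1818
Discount to today: PV = £101,818.1818 / (1 + 0.055)^5 = £101,818.1818 / 1.306960 = £77,904.59

£77904.59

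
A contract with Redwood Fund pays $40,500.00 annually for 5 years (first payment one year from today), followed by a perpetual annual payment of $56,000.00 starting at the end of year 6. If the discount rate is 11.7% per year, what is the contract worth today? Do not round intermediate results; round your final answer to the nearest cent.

$422340.69

PV of 5-year annuity: $40,500.00 × [1 − (1+0.117)^−5] / 0.117 = 147085.00151
Perpetuity value at year 5: $56,000.00 / 0.117 = 478632.47863
PV of perpetuity: 478632.47863 / (1+0.117)^5 = 275255.68642
Total PV = 147085.00151 + 275255.68642 = 422340.68793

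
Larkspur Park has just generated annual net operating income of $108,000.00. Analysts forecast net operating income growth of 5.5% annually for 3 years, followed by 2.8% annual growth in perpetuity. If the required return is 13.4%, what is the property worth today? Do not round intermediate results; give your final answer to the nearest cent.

D_1 = 113940.00000
D_2 = 120206.70000
D_3 = 126818.06850
Terminal value at year 3: TV = D_3×(1+g_2)/(r−g_2) = 130368.97442/0.106 = 1229895.98508
P_0 = D_1/(1+r)^1 + D_2/(1+r)^2 + D_3/(1+r)^3 + TV/(1+r)^3
    = 100476.19048 + 93476.52641 + 86964.49327 + 843391.50075 = 1124308.71091

$1124308.71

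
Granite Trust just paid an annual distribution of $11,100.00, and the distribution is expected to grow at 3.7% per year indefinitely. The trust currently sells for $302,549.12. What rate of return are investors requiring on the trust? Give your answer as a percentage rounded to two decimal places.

D₁ = $11,100.00 × 1.037 = $11,510.7000
P = D₁/(r − g) ⇒ r = D₁/P + g = $11,510.7000/$302,549.12 + 0.037 = 0.038046 + 0.037 = 0.075046

7.50%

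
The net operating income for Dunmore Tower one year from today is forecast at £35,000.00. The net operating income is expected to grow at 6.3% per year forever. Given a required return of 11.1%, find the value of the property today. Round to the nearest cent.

Growing perpetuity: P = D₁ / (r − g) = £35,000.0000 / (0.111 − 0.063) = £729,166.67

£729166.67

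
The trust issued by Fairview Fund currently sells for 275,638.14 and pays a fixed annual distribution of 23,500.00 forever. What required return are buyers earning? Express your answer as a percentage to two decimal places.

8.53%

P = C/r ⇒ r = C/P = 23,500.00/275,638.14 = 0.085257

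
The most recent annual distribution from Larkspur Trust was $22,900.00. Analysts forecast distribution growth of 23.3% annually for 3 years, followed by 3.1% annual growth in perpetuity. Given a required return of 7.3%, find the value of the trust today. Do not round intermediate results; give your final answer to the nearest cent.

$944273.31

D_1 = 28235.70000
D_2 = 34814.61810
D_3 = 42926.42412
Terminal value at year 3: TV = D_3×(1+g_2)/(r−g_2) = 44257.14326/0.042 = 1053741.50631
P_0 = D_1/(1+r)^1 + D_2/(1+r)^2 + D_3/(1+r)^3 + TV/(1+r)^3
    = 26314.72507 + 30238.63561 + 34747.65863 + 852972.28682 = 944273.30613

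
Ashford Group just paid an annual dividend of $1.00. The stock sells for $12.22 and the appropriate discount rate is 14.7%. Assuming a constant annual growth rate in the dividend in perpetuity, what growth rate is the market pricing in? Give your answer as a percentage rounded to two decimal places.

P = D₀(1+g)/(r−g) ⇒ P(r−g) = D₀(1+g) ⇒ g(P+D₀) = P·r − D₀
g = (P·r − D₀)/(P + D₀) = ($12.22×0.147 − $1.00) / ($12.22 + $1.00) = 0.060238

6.02%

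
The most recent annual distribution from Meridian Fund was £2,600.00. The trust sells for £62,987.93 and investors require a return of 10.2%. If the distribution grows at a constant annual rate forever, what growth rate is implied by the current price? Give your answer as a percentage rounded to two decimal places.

5.83%

P = D₀(1+g)/(r−g) ⇒ P(r−g) = D₀(1+g) ⇒ g(P+D₀) = P·r − D₀
g = (P·r − D₀)/(P + D₀) = (£62,987.93×0.102 − £2,600.00) / (£62,987.93 + £2,600.00) = 0.058315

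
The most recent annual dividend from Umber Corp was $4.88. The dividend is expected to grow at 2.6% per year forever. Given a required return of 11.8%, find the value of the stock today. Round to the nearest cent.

$54.42

D₁ = D₀ × (1 + g) = $4.88 × 1.026 = $5.0069
Growing perpetuity: P = D₁ / (r − g) = $5.0069 / (0.118 − 0.026) = $54.42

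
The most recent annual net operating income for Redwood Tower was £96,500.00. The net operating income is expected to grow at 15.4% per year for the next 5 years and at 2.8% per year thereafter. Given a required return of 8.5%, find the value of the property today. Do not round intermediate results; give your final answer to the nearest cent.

D_1 = 111361.00000
D_2 = 128510.59400
D_3 = 148301.22548
D_4 = 171139.61420
D_5 = 197495.11479
Terminal value at year 5: TV = D_5×(1+g_2)/(r−g_2) = 203024.97800/0.057 = 3561841.71930
P_0 = D_1/(1+r)^1 + D_2/(1+r)^2 + D_3/(1+r)^3 + D_4/(1+r)^4 + D_5/(1+r)^5 + TV/(1+r)^5
    = 102636.86636 + 109164.00348 + 116106.23043 + 123489.94463 + 131343.22221 + 2368786.53390 = 2951526.80101

£2951526.80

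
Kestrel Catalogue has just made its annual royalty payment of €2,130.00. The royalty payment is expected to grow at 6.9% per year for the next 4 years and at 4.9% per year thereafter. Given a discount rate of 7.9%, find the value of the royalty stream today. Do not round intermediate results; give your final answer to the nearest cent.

D_1 = 2276.97000
D_2 = 2434.08093
D_3 = 2602.03251
D_4 = 2781.57276
Terminal value at year 4: TV = D_4×(1+g_2)/(r−g_2) = 2917.86982/0.03 = 97262.32743
P_0 = D_1/(1+r)^1 + D_2/(1+r)^2 + D_3/(1+r)^3 + D_4/(1+r)^4 + TV/(1+r)^4
    = 2110.25950 + 2090.70195 + 2071.32566 + 2052.12894 + 71756.10869 = 80080.52474

€80080.52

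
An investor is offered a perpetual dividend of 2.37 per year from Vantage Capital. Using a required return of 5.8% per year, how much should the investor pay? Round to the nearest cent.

Level perpetuity: PV = C / r = 2.37 / 0.058 = 40.86

40.86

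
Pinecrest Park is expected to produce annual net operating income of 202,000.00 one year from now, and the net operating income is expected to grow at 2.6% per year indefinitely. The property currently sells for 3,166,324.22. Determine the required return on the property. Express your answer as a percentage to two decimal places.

P = D₁/(r − g) ⇒ r = D₁/P + g = 202,000.0000/3,166,324.22 + 0.026 = 0.063796 + 0.026 = 0.089796

8.98%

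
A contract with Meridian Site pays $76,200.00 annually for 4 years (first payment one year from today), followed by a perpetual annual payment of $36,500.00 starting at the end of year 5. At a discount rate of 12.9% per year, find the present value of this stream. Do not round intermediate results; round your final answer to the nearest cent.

$401278.02

PV of 4-year annuity: $76,200.00 × [1 − (1+0.129)^−4] / 0.129 = 227126.45791
Perpetuity value at year 4: $36,500.00 / 0.129 = 282945.73643
PV of perpetuity: 282945.73643 / (1+0.129)^4 = 174151.56696
Total PV = 227126.45791 + 174151.56696 = 401278.02487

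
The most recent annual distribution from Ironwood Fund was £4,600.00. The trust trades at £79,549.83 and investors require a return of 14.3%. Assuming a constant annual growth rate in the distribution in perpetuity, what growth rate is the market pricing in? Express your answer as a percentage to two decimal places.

8.05%

P = D₀(1+g)/(r−g) ⇒ P(r−g) = D₀(1+g) ⇒ g(P+D₀) = P·r − D₀
g = (P·r − D₀)/(P + D₀) = (£79,549.83×0.143 − £4,600.00) / (£79,549.83 + £4,600.00) = 0.080519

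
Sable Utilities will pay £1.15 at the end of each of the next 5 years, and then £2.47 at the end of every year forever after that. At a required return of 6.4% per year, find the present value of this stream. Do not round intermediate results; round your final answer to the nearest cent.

£33.09

PV of 5-year annuity: £1.15 × [1 − (1+0.064)^−5] / 0.064 = 4.79196
Perpetuity value at year 5: £2.47 / 0.064 = 38.59375
PV of perpetuity: 38.59375 / (1+0.064)^5 = 28.30146
Total PV = 4.79196 + 28.30146 = 33.09342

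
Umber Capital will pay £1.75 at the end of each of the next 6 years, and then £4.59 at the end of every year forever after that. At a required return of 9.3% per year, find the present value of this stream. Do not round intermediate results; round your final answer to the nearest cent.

£36.73

PV of 6-year annuity: £1.75 × [1 − (1+0.093)^−6] / 0.093 = 7.78063
Perpetuity value at year 6: £4.59 / 0.093 = 49.35484
PV of perpetuity: 49.35484 / (1+0.093)^6 = 28.94735
Total PV = 7.78063 + 28.94735 = 36.72798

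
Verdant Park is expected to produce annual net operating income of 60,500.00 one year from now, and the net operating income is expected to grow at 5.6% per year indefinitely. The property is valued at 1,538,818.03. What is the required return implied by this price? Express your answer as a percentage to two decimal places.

9.53%

P = D₁/(r − g) ⇒ r = D₁/P + g = 60,500.0000/1,538,818.03 + 0.056 = 0.039316 + 0.056 = 0.095316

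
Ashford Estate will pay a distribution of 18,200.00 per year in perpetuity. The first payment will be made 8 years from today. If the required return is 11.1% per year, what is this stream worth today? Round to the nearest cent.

78478.37

Value at end of year 7: C / r = 18,200.00 / 0.111 = 163,963.9640
Discount to today: PV = 163,963.9640 / (1 + 0.111)^7 = 163,963.9640 / 2.089288 = 78,478.37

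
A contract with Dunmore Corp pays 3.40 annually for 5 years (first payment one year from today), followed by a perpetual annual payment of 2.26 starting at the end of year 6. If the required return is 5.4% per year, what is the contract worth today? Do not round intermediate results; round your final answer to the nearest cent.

46.73

PV of 5-year annuity: 3.40 × [1 − (1+0.054)^−5] / 0.054 = 14.55887
Perpetuity value at year 5: 2.26 / 0.054 = 41.85185
PV of perpetuity: 41.85185 / (1+0.054)^5 = 32.17449
Total PV = 14.55887 + 32.17449 = 46.73335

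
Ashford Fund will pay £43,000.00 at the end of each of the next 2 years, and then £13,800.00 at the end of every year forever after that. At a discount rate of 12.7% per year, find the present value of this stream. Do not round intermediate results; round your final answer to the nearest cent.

£157560.70

PV of 2-year annuity: £43,000.00 × [1 − (1+0.127)^−2] / 0.127 = 72009.22111
Perpetuity value at year 2: £13,800.00 / 0.127 = 108661.41732
PV of perpetuity: 108661.41732 / (1+0.127)^2 = 85551.48125
Total PV = 72009.22111 + 85551.48125 = 157560.70236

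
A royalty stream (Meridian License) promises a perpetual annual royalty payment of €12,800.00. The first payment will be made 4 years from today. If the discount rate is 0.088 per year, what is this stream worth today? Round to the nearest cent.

Value at end of year 3: C / r = €12,800.00 / 0.088 = €145,454.5455
Discount to today: PV = €145,454.5455 / (1 + 0.088)^3 = €145,454.5455 / 1.287913 = €112,938.13

€112938.13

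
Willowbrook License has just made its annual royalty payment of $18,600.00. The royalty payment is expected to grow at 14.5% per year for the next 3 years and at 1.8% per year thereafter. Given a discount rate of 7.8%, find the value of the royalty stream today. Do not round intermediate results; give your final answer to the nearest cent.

D_1 = 21297.00000
D_2 = 24385.06500
D_3 = 27920.89942
Terminal value at year 3: TV = D_3×(1+g_2)/(r−g_2) = 28423.47561/0.06 = 473724.59358
P_0 = D_1/(1+r)^1 + D_2/(1+r)^2 + D_3/(1+r)^3 + TV/(1+r)^3
    = 19756.02968 + 20983.90908 + 22288.10380 + 378154.82782 = 441182.87039

$441182.87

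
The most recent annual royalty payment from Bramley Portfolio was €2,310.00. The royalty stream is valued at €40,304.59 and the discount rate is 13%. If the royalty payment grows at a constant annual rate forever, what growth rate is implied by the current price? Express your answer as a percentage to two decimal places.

6.87%

P = D₀(1+g)/(r−g) ⇒ P(r−g) = D₀(1+g) ⇒ g(P+D₀) = P·r − D₀
g = (P·r − D₀)/(P + D₀) = (€40,304.59×0.13 − €2,310.00) / (€40,304.59 + €2,310.00) = 0.068746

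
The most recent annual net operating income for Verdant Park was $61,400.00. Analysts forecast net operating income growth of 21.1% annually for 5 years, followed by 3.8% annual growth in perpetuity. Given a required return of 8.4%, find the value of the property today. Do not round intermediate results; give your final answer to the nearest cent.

$2844227.37

D_1 = 74355.40000
D_2 = 90044.38940
D_3 = 109043.75556
D_4 = 132051.98799
D_5 = 159914.95745
Terminal value at year 5: TV = D_5×(1+g_2)/(r−g_2) = 165991.72584/0.046 = 3608515.77904
P_0 = D_1/(1+r)^1 + D_2/(1+r)^2 + D_3/(1+r)^3 + D_4/(1+r)^4 + D_5/(1+r)^5 + TV/(1+r)^5
    = 68593.54244 + 76629.87075 + 85607.72461 + 95637.41190 + 106842.16403 + 2410916.65794 = 2844227.37166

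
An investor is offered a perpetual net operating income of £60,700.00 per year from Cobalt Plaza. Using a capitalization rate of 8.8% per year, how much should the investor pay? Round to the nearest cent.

Level perpetuity: PV = C / r = £60,700.00 / 0.088 = £689,772.73

£689772.73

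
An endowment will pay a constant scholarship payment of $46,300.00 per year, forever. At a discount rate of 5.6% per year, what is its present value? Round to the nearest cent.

$826785.71

Level perpetuity: PV = C / r = $46,300.00 / 0.056 = $826,785.71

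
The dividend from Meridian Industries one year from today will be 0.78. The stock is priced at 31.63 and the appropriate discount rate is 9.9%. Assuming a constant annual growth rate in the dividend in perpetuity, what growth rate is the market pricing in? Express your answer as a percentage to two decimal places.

7.43%

P = D₁/(r−g) ⇒ g = r − D₁/P = 0.099 − 0.78/31.63 = 0.074340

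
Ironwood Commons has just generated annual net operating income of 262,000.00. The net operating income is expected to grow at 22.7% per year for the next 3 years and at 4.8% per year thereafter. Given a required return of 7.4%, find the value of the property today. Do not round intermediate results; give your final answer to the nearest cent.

16779413.94

D_1 = 321474.00000
D_2 = 394448.59800
D_3 = 483988.42975
Terminal value at year 3: TV = D_3×(1+g_2)/(r−g_2) = 507219.87437/0.026 = 19508456.70668
P_0 = D_1/(1+r)^1 + D_2/(1+r)^2 + D_3/(1+r)^3 + TV/(1+r)^3
    = 299324.02235 + 341965.15402 + 390680.86032 + 15747443.90831 = 16779413.94499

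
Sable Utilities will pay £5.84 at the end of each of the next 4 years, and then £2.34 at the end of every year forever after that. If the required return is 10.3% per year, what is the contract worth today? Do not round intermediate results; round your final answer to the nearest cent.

PV of 4-year annuity: £5.84 × [1 − (1+0.103)^−4] / 0.103 = 18.39243
Perpetuity value at year 4: £2.34 / 0.103 = 22.71845
PV of perpetuity: 22.71845 / (1+0.103)^4 = 15.34888
Total PV = 18.39243 + 15.34888 = 33.74131

£33.74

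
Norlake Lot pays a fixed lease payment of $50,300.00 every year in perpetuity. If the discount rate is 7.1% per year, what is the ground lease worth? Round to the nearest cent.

Level perpetuity: PV = C / r = $50,300.00 / 0.071 = $708,450.70

$708450.70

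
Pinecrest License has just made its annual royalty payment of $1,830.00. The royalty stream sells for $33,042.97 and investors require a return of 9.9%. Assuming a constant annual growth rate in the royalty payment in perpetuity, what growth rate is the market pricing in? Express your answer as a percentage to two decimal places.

P = D₀(1+g)/(r−g) ⇒ P(r−g) = D₀(1+g) ⇒ g(P+D₀) = P·r − D₀
g = (P·r − D₀)/(P + D₀) = ($33,042.97×0.099 − $1,830.00) / ($33,042.97 + $1,830.00) = 0.041329

4.13%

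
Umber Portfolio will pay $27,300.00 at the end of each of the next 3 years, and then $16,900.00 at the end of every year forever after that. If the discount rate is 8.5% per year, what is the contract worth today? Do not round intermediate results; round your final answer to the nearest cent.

PV of 3-year annuity: $27,300.00 × [1 − (1+0.085)^−3] / 0.085 = 69724.81074
Perpetuity value at year 3: $16,900.00 / 0.085 = 198823.52941
PV of perpetuity: 198823.52941 / (1+0.085)^3 = 155660.55134
Total PV = 69724.81074 + 155660.55134 = 225385.36207

$225385.36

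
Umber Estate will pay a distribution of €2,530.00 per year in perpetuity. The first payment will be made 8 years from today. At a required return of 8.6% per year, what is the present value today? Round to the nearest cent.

€16512.52

Value at end of year 7: C / r = €2,530.00 / 0.086 = €29,418.6047
Discount to today: PV = €29,418.6047 / (1 + 0.086)^7 = €29,418.6047 / 1.781594 = €16,512.52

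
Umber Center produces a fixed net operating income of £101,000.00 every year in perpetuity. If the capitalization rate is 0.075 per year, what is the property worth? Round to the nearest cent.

£1346666.67

Level perpetuity: PV = C / r = £101,000.00 / 0.075 = £1,346,666.67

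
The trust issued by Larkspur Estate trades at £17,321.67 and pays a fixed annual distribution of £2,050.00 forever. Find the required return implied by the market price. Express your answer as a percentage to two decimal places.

11.83%

P = C/r ⇒ r = C/P = £2,050.00/£17,321.67 = 0.118349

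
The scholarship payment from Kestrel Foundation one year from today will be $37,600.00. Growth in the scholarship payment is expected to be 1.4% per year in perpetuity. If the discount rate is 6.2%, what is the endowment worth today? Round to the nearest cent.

$783333.33

Growing perpetuity: P = D₁ / (r − g) = $37,600.0000 / (0.062 − 0.014) = $783,333.33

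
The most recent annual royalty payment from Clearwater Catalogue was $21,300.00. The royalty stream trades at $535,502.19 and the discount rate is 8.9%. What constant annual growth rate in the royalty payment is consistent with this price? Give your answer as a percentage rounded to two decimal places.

4.73%

P = D₀(1+g)/(r−g) ⇒ P(r−g) = D₀(1+g) ⇒ g(P+D₀) = P·r − D₀
g = (P·r − D₀)/(P + D₀) = ($535,502.19×0.089 − $21,300.00) / ($535,502.19 + $21,300.00) = 0.047341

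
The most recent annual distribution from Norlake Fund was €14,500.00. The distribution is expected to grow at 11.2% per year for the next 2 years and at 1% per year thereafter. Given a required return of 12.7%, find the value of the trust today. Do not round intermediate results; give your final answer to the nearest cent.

D_1 = 16124.00000
D_2 = 17929.88800
Terminal value at year 2: TV = D_2×(1+g_2)/(r−g_2) = 18109.18688/0.117 = 154779.37504
P_0 = D_1/(1+r)^1 + D_2/(1+r)^2 + TV/(1+r)^2
    = 14307.00976 + 14116.58816 + 121861.14563 = 150284.74355

€150284.74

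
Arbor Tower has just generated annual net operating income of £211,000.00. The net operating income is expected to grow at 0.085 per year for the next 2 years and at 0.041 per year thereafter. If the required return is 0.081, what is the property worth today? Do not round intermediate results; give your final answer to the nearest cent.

D_1 = 228935.00000
D_2 = 248394.47500
Terminal value at year 2: TV = D_2×(1+g_2)/(r−g_2) = 258578.64847/0.04 = 6464466.21188
P_0 = D_1/(1+r)^1 + D_2/(1+r)^2 + TV/(1+r)^2
    = 211780.75856 + 212564.40614 + 5531988.66972 = 5956333.83441

£5956333.83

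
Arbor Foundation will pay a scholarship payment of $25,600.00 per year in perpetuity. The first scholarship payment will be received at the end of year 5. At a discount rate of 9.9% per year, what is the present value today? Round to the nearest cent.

Value at end of year 4: C / r = $25,600.00 / 0.099 = $258,585.8586
Discount to today: PV = $258,585.8586 / (1 + 0.099)^4 = $258,585.8586 / 1.458783 = $177,261.33

$177261.33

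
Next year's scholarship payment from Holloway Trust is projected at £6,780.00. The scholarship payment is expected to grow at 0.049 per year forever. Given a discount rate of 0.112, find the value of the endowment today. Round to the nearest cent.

£107619.05

Growing perpetuity: P = D₁ / (r − g) = £6,780.0000 / (0.112 − 0.049) = £107,619.05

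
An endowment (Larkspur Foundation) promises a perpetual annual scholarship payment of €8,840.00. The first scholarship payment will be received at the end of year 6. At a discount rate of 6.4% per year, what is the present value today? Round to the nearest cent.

Value at end of year 5: C / r = €8,840.00 / 0.064 = €138,125.0000
Discount to today: PV = €138,125.0000 / (1 + 0.064)^5 = €138,125.0000 / 1.363666 = €101,289.44

€101289.44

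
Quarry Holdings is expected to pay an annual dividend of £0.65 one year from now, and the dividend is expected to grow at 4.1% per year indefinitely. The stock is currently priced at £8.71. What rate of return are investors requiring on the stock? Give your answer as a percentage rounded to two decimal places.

P = D₁/(r − g) ⇒ r = D₁/P + g = £0.6500/£8.71 + 0.041 = 0.074627 + 0.041 = 0.115627

11.56%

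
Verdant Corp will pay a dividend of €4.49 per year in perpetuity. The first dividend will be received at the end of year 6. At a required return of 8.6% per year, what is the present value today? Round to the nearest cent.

€34.56

Value at end of year 5: C / r = €4.49 / 0.086 = €52.2093
Discount to today: PV = €52.2093 / (1 + 0.086)^5 = €52.2093 / 1.510599 = €34.56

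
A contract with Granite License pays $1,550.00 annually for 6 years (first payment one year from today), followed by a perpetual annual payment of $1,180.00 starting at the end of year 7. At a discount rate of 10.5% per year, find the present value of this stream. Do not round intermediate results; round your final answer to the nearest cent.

$12826.20

PV of 6-year annuity: $1,550.00 × [1 − (1+0.105)^−6] / 0.105 = 6652.87805
Perpetuity value at year 6: $1,180.00 / 0.105 = 11238.09524
PV of perpetuity: 11238.09524 / (1+0.105)^6 = 6173.32356
Total PV = 6652.87805 + 6173.32356 = 12826.20161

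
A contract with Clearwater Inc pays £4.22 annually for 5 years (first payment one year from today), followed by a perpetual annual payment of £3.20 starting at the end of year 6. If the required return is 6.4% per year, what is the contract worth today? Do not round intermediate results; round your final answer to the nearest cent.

PV of 5-year annuity: £4.22 × [1 − (1+0.064)^−5] / 0.064 = 17.58440
Perpetuity value at year 5: £3.20 / 0.064 = 50.00000
PV of perpetuity: 50.00000 / (1+0.064)^5 = 36.66586
Total PV = 17.58440 + 36.66586 = 54.25026

£54.25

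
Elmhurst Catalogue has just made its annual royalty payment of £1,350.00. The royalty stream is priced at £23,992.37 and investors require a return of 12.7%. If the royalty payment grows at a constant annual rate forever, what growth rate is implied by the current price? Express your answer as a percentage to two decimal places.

P = D₀(1+g)/(r−g) ⇒ P(r−g) = D₀(1+g) ⇒ g(P+D₀) = P·r − D₀
g = (P·r − D₀)/(P + D₀) = (£23,992.37×0.127 − £1,350.00) / (£23,992.37 + £1,350.00) = 0.066964

6.70%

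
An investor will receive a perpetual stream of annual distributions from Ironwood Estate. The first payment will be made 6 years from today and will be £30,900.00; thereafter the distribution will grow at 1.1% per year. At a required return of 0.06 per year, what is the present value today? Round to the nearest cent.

Value at end of year 5: C₁ / (r − g) = £30,900.00 / (0.06 − 0.011) = £630,612.2449
Discount to today: PV = £630,612.2449 / (1 + 0.06)^5 = £630,612.2449 / 1.338226 = £471,230.15

£471230.15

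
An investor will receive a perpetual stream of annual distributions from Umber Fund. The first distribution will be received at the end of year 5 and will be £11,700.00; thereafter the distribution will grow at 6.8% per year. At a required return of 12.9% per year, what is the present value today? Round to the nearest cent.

£118053.88

Value at end of year 4: C₁ / (r − g) = £11,700.00 / (0.129 − 0.068) = £191,803.2787
Discount to today: PV = £191,803.2787 / (1 + 0.129)^4 = £191,803.2787 / 1.624710 = £118,053.88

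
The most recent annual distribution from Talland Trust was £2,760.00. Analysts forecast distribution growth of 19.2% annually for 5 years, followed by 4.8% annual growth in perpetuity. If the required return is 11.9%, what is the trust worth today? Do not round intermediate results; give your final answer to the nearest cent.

D_1 = 3289.92000
D_2 = 3921.58464
D_3 = 4674.52889
D_4 = 5572.03844
D_5 = 6641.86982
Terminal value at year 5: TV = D_5×(1+g_2)/(r−g_2) = 6960.67957/0.071 = 98037.74041
P_0 = D_1/(1+r)^1 + D_2/(1+r)^2 + D_3/(1+r)^3 + D_4/(1+r)^4 + D_5/(1+r)^5 + TV/(1+r)^5
    = 2940.05362 + 3131.85336 + 3336.16551 + 3553.80634 + 3785.64536 + 55878.25823 = 72625.78243

£72625.78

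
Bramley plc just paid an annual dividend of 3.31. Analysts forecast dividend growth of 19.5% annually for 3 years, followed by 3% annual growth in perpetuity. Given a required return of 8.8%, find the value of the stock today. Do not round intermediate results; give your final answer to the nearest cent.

D_1 = 3.95545
D_2 = 4.72676
D_3 = 5.64848
Terminal value at year 3: TV = D_3×(1+g_2)/(r−g_2) = 5.81794/0.058 = 100.30924
P_0 = D_1/(1+r)^1 + D_2/(1+r)^2 + D_3/(1+r)^3 + TV/(1+r)^3
    = 3.63552 + 3.99306 + 4.38576 + 77.88508 = 89.89942

89.90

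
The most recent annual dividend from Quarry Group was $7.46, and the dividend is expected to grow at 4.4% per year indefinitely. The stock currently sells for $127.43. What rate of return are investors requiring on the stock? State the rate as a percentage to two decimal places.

D₁ = $7.46 × 1.044 = $7.7882
P = D₁/(r − g) ⇒ r = D₁/P + g = $7.7882/$127.43 + 0.044 = 0.061118 + 0.044 = 0.105118

10.51%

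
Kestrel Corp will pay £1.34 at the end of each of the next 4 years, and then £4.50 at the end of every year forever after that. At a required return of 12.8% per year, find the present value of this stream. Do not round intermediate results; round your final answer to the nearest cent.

PV of 4-year annuity: £1.34 × [1 − (1+0.128)^−4] / 0.128 = 4.00241
Perpetuity value at year 4: £4.50 / 0.128 = 35.15625
PV of perpetuity: 35.15625 / (1+0.128)^4 = 21.71532
Total PV = 4.00241 + 21.71532 = 25.71773

£25.72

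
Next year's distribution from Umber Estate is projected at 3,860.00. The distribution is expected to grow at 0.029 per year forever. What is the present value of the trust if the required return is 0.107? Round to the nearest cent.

49487.18

Growing perpetuity: P = D₁ / (r − g) = 3,860.0000 / (0.107 − 0.029) = 49,487.18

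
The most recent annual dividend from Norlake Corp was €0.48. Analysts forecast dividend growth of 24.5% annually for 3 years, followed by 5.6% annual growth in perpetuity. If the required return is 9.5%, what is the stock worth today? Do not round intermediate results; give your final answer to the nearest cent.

€20.97

D_1 = 0.59760
D_2 = 0.74401
D_3 = 0.92629
Terminal value at year 3: TV = D_3×(1+g_2)/(r−g_2) = 0.97817/0.039 = 25.08122
P_0 = D_1/(1+r)^1 + D_2/(1+r)^2 + D_3/(1+r)^3 + TV/(1+r)^3
    = 0.54575 + 0.62051 + 0.70552 + 19.10321 = 20.97499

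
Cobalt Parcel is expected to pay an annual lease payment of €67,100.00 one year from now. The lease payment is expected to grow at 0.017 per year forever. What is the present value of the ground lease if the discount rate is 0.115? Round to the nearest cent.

€684693.88

Growing perpetuity: P = D₁ / (r − g) = €67,100.0000 / (0.115 − 0.017) = €684,693.88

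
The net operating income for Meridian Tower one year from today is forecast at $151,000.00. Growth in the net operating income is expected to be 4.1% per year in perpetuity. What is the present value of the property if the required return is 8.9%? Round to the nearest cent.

$3145833.33

Growing perpetuity: P = D₁ / (r − g) = $151,000.0000 / (0.089 − 0.041) = $3,145,833.33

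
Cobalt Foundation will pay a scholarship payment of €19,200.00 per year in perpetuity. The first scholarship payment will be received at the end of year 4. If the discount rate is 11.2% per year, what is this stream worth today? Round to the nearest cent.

€124671.98

Value at end of year 3: C / r = €19,200.00 / 0.112 = €171,428.5714
Discount to today: PV = €171,428.5714 / (1 + 0.112)^3 = €171,428.5714 / 1.375037 = €124,671.98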